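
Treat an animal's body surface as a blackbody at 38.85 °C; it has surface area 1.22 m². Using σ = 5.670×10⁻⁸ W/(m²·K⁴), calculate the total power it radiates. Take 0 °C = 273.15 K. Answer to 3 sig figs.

T = 38.85 °C + 273.15 = 312.00 K.
Area A = 1.22 m².
P = σAT⁴ = 5.670×10⁻⁸ × 1.22 × (312.00)⁴ = 655 W.

P ≈ 655 W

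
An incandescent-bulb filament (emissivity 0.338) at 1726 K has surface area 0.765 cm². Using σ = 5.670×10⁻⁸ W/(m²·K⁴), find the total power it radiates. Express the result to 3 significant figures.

Area A = 0.765 cm² = 7.65×10⁻⁵ m².
P = εσAT⁴ = 0.338 × 5.670×10⁻⁸ × 7.65×10⁻⁵ × (1726)⁴ = 13.0 W.

P ≈ 13.0 W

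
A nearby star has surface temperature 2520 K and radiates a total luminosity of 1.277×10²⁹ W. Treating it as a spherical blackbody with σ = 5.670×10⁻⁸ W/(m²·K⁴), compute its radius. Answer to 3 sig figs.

L = 4πR²σT⁴ ⇒ R = √(L/(4πσT⁴)).
σT⁴ = 2.28657×10⁶ W/m², so R = √(1.277×10²⁹/(4π×2.28657×10⁶)) = 6.67×10¹⁰ m.

R ≈ 6.67×10¹⁰ m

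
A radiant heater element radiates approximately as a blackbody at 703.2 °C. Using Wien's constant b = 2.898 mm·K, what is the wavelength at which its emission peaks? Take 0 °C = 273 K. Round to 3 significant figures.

T = 703.2 °C + 273 = 976.2 K.
Wien's displacement law: λ_max = b/T = (2.898×10⁻³ m·K)/(976.2 K) = 2.969×10⁻⁶ m.
That is 2.97×10³ nm, in the infrared range.

λ_max ≈ 2.97×10³ nm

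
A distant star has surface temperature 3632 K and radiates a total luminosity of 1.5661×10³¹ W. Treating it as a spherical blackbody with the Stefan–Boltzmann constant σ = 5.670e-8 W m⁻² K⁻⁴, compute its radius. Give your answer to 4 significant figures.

R ≈ 3.554×10¹¹ m

L = 4πR²σT⁴ ⇒ R = √(L/(4πσT⁴)).
σT⁴ = 9.86657×10⁶ W/m², so R = √(1.5661×10³¹/(4π×9.86657×10⁶)) = 3.554×10¹¹ m.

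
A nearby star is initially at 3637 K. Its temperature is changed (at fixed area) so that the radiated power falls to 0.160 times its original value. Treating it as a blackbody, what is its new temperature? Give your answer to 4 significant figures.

T₂ ≈ 2300 K

P ∝ T⁴, so T₂/T₁ = (P₂/P₁)^(1/4) = (0.160)^(1/4) = 0.632456.
T₂ = 3637 × 0.632456 = 2300 K.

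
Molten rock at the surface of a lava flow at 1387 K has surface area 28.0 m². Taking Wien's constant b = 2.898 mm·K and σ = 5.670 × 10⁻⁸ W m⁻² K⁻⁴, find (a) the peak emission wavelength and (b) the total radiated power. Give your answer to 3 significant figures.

λ_max ≈ 2.09×10³ nm; P ≈ 5.88×10⁶ W

(a) λ_max = b/T = 2.898×10⁻³/1387 = 2.089×10⁻⁶ m = 2.09×10³ nm.
Area A = 28.0 m².
(b) P = σAT⁴ = 5.670×10⁻⁸×28.0×(1387)⁴ = 5.88×10⁶ W.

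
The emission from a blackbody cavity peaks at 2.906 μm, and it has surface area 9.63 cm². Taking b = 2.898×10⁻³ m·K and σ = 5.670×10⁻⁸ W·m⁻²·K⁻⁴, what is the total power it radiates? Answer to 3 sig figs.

Wien's law: T = b/λ_max = 2.898×10⁻³/2.906×10⁻⁶ = 997.247 K.
Area A = 9.63 cm² = 9.63×10⁻⁴ m².
Then P = σAT⁴ = 5.670×10⁻⁸×9.63×10⁻⁴×(997.247)⁴ = 54.0 W.

P ≈ 54.0 W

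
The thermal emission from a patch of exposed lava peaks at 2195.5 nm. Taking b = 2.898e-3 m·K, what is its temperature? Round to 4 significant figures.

Wien's law gives T = b/λ_max = (2.898×10⁻³ m·K)/(2.1955×10⁻⁶ m) = 1320 K.

T ≈ 1320 K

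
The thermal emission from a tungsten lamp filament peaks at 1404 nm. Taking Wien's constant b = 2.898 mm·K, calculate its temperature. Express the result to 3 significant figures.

T ≈ 2.06×10³ K

Wien's law gives T = b/λ_max = (2.898×10⁻³ m·K)/(1.404×10⁻⁶ m) = 2.06×10³ K.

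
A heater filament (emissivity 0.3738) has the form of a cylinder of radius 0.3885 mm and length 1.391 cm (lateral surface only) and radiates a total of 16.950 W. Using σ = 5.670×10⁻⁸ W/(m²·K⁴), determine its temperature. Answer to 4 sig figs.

Lateral area A = 2πrL = 2π×3.885×10⁻⁴×0.01391 = 3.39546×10⁻⁵ m².
P = εσAT⁴ ⇒ T = (P/(εσA))^(1/4) = (16.950/(0.3738×5.670×10⁻⁸×3.39546×10⁻⁵))^(1/4) = 2203 K.

T ≈ 2203 K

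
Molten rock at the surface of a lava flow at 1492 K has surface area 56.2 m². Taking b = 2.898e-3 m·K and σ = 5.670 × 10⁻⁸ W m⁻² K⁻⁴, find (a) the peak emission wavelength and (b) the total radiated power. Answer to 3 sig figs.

(a) λ_max = b/T = 2.898×10⁻³/1492 = 1.942×10⁻⁶ m = 1.94×10³ nm.
Area A = 56.2 m².
(b) P = σAT⁴ = 5.670×10⁻⁸×56.2×(1492)⁴ = 1.58×10⁷ W.

λ_max ≈ 1.94×10³ nm; P ≈ 1.58×10⁷ W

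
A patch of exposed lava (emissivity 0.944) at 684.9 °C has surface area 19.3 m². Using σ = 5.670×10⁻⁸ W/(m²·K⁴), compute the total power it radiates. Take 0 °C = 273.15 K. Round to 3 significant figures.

P ≈ 8.70×10⁵ W

T = 684.9 °C + 273.15 = 958.05 K.
Area A = 19.3 m².
P = εσAT⁴ = 0.944 × 5.670×10⁻⁸ × 19.3 × (958.05)⁴ = 8.70×10⁵ W.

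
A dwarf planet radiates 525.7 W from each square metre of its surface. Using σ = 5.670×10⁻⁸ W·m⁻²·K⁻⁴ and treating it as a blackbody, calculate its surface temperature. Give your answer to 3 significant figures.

T ≈ 310 K

I = σT⁴, so T = (I/σ)^(1/4) = (525.7/(5.670×10⁻⁸))^(1/4) = 310 K.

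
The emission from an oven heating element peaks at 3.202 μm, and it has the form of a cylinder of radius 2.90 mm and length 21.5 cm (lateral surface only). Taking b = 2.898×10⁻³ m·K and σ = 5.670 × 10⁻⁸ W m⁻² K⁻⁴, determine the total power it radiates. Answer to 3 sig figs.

Wien's law: T = b/λ_max = 2.898×10⁻³/3.202×10⁻⁶ = 905.059 K.
Lateral area A = 2πrL = 2π×2.90×10⁻³×0.215 = 3.91757×10⁻³ m².
Then P = σAT⁴ = 5.670×10⁻⁸×3.91757×10⁻³×(905.059)⁴ = 149 W.

P ≈ 149 W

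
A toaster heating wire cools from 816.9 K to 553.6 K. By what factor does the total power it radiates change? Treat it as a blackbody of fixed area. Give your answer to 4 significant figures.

P₂/P₁ ≈ 0.2109

P ∝ T⁴, so P₂/P₁ = (T₂/T₁)⁴ = (553.6/816.9)⁴ = (0.677684)⁴ = 0.2109.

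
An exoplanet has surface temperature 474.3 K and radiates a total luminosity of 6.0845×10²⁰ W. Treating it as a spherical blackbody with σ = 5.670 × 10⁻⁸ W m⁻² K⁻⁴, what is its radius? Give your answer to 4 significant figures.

L = 4πR²σT⁴ ⇒ R = √(L/(4πσT⁴)).
σT⁴ = 2869.43 W/m², so R = √(6.0845×10²⁰/(4π×2869.43)) = 1.299×10⁸ m.

R ≈ 1.299×10⁸ m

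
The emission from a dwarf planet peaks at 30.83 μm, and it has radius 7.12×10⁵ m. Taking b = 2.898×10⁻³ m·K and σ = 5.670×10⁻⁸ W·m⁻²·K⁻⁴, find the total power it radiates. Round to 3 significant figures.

Wien's law: T = b/λ_max = 2.898×10⁻³/3.083×10⁻⁵ = 93.9994 K.
Surface area A = 4πR² = 4π(7.12×10⁵ m)² = 6.37045×10¹² m².
Then P = σAT⁴ = 5.670×10⁻⁸×6.37045×10¹²×(93.9994)⁴ = 2.82×10¹³ W.

P ≈ 2.82×10¹³ W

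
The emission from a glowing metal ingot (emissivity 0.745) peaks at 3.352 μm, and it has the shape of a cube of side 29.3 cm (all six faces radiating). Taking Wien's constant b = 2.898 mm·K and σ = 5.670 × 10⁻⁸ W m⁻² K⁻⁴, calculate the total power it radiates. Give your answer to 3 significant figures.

P ≈ 1.22×10⁴ W

Wien's law: T = b/λ_max = 2.898×10⁻³/3.352×10⁻⁶ = 864.558 K.
Area A = 6s² = 6×(0.293 m)² = 0.515094 m².
Then P = εσAT⁴ = 0.745×5.670×10⁻⁸×0.515094×(864.558)⁴ = 1.22×10⁴ W.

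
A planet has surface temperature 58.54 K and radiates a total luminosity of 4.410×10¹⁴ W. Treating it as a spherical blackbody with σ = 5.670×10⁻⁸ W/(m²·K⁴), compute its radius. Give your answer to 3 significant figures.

L = 4πR²σT⁴ ⇒ R = √(L/(4πσT⁴)).
σT⁴ = 0.665877 W/m², so R = √(4.410×10¹⁴/(4π×0.665877)) = 7.26×10⁶ m.

R ≈ 7.26×10⁶ m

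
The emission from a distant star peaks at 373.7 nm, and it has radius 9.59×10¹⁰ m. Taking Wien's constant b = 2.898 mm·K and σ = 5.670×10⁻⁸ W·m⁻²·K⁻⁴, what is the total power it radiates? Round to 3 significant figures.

P ≈ 2.37×10³¹ W

Wien's law: T = b/λ_max = 2.898×10⁻³/3.737×10⁻⁷ = 7754.88 K.
Surface area A = 4πR² = 4π(9.59×10¹⁰ m)² = 1.15571×10²³ m².
Then P = σAT⁴ = 5.670×10⁻⁸×1.15571×10²³×(7754.88)⁴ = 2.37×10³¹ W.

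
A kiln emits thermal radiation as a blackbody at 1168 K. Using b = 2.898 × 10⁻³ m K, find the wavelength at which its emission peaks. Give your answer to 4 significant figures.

Wien's displacement law: λ_max = b/T = (2.898×10⁻³ m·K)/(1168 K) = 2.4812×10⁻⁶ m.
That is 2481 nm, in the infrared range.

λ_max ≈ 2481 nm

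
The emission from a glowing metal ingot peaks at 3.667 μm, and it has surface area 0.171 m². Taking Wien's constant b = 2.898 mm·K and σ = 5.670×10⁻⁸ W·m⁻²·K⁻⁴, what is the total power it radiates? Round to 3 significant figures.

Wien's law: T = b/λ_max = 2.898×10⁻³/3.667×10⁻⁶ = 790.292 K.
Area A = 0.171 m².
Then P = σAT⁴ = 5.670×10⁻⁸×0.171×(790.292)⁴ = 3.78×10³ W.

P ≈ 3.78×10³ W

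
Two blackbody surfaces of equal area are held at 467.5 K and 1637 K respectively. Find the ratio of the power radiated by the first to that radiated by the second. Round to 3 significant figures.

With equal areas, P₁/P₂ = (T₁/T₂)⁴ = (467.5/1637)⁴ = 6.65×10⁻³.

P₁/P₂ ≈ 6.65×10⁻³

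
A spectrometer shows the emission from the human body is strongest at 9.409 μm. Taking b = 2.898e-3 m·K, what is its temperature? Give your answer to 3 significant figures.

Wien's law gives T = b/λ_max = (2.898×10⁻³ m·K)/(9.409×10⁻⁶ m) = 308 K.

T ≈ 308 K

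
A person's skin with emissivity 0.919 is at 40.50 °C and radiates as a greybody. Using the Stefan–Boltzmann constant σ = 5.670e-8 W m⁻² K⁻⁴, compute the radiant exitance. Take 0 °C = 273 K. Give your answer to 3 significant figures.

I ≈ 503 W/m²

T = 40.50 °C + 273 = 313.50 K.
Stefan–Boltzmann: I = εσT⁴ = 0.919 × 5.670×10⁻⁸ × (313.50)⁴ = 503 W/m².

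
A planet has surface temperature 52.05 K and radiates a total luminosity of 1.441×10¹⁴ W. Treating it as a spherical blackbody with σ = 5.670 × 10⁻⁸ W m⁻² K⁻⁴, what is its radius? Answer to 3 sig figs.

R ≈ 5.25×10⁶ m

L = 4πR²σT⁴ ⇒ R = √(L/(4πσT⁴)).
σT⁴ = 0.416165 W/m², so R = √(1.441×10¹⁴/(4π×0.416165)) = 5.25×10⁶ m.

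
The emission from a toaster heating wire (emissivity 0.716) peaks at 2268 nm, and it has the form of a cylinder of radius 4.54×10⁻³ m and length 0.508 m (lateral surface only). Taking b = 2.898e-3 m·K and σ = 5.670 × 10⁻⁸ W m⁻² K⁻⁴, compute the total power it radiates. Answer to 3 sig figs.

P ≈ 1.57×10³ W

Wien's law: T = b/λ_max = 2.898×10⁻³/2.268×10⁻⁶ = 1277.78 K.
Lateral area A = 2πrL = 2π×4.54×10⁻³×0.508 = 0.0144910 m².
Then P = εσAT⁴ = 0.716×5.670×10⁻⁸×0.0144910×(1277.78)⁴ = 1.57×10³ W.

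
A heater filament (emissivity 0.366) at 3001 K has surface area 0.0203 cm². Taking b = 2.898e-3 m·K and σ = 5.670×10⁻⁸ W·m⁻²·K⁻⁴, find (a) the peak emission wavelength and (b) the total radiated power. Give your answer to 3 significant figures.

(a) λ_max = b/T = 2.898×10⁻³/3001 = 9.657×10⁻⁷ m = 966 nm.
Area A = 0.0203 cm² = 2.03×10⁻⁶ m².
(b) P = εσAT⁴ = 0.366×5.670×10⁻⁸×2.03×10⁻⁶×(3001)⁴ = 3.42 W.

λ_max ≈ 966 nm; P ≈ 3.42 W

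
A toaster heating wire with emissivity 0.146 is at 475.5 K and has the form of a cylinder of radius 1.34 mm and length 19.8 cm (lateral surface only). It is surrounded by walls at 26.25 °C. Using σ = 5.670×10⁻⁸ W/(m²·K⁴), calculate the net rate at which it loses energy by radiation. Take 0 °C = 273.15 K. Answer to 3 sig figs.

Surroundings: T = 26.25 °C + 273.15 = 299.40 K.
Lateral area A = 2πrL = 2π×1.34×10⁻³×0.198 = 1.66705×10⁻³ m².
Net radiated power P_net = εσA(T⁴ − T₀⁴) = 0.146×5.670×10⁻⁸×1.66705×10⁻³×(475.5⁴ − 299.40⁴).
T⁴ − T₀⁴ = 5.11213×10¹⁰ − 8.03539×10⁹ = 4.30859×10¹⁰ K⁴, so P_net = 0.595 W.

Net loss ≈ 0.595 W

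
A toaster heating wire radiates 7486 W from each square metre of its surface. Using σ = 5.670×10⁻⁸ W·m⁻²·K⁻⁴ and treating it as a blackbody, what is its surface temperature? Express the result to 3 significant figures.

I = σT⁴, so T = (I/σ)^(1/4) = (7486/(5.670×10⁻⁸))^(1/4) = 603 K.

T ≈ 603 K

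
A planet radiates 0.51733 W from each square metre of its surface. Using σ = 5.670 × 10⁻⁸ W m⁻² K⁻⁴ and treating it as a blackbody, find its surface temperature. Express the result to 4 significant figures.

I = σT⁴, so T = (I/σ)^(1/4) = (0.51733/(5.670×10⁻⁸))^(1/4) = 54.96 K.

T ≈ 54.96 K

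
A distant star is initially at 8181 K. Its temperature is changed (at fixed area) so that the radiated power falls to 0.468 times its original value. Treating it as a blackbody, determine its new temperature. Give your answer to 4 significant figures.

P ∝ T⁴, so T₂/T₁ = (P₂/P₁)^(1/4) = (0.468)^(1/4) = 0.827107.
T₂ = 8181 × 0.827107 = 6767 K.

T₂ ≈ 6767 K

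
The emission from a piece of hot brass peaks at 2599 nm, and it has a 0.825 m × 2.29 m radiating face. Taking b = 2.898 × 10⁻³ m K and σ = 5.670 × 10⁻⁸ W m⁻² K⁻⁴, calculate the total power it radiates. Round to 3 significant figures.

P ≈ 1.66×10⁵ W

Wien's law: T = b/λ_max = 2.898×10⁻³/2.599×10⁻⁶ = 1115.04 K.
Area A = 0.825 × 2.29 = 1.88925 m².
Then P = σAT⁴ = 5.670×10⁻⁸×1.88925×(1115.04)⁴ = 1.66×10⁵ W.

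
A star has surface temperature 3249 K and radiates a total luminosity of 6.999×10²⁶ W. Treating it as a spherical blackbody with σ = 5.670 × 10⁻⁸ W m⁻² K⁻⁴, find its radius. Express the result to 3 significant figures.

L = 4πR²σT⁴ ⇒ R = √(L/(4πσT⁴)).
σT⁴ = 6.31803×10⁶ W/m², so R = √(6.999×10²⁶/(4π×6.31803×10⁶)) = 2.97×10⁹ m.

R ≈ 2.97×10⁹ m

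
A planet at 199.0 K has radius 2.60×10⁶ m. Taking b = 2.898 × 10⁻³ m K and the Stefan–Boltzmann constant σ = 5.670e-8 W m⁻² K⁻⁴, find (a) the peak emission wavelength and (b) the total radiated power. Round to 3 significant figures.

λ_max ≈ 14.6 μm; P ≈ 7.55×10¹⁵ W

(a) λ_max = b/T = 2.898×10⁻³/199.0 = 1.456×10⁻⁵ m = 14.6 μm.
Surface area A = 4πR² = 4π(2.60×10⁶ m)² = 8.49487×10¹³ m².
(b) P = σAT⁴ = 5.670×10⁻⁸×8.49487×10¹³×(199.0)⁴ = 7.55×10¹⁵ W.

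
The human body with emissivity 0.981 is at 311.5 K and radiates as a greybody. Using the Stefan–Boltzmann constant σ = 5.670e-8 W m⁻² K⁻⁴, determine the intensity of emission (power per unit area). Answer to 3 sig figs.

Stefan–Boltzmann: I = εσT⁴ = 0.981 × 5.670×10⁻⁸ × (311.5)⁴ = 524 W/m².

I ≈ 524 W/m²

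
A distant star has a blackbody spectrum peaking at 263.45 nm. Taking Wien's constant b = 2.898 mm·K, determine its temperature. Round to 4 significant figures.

T ≈ 1.100×10⁴ K

Wien's law gives T = b/λ_max = (2.898×10⁻³ m·K)/(2.6345×10⁻⁷ m) = 1.100×10⁴ K.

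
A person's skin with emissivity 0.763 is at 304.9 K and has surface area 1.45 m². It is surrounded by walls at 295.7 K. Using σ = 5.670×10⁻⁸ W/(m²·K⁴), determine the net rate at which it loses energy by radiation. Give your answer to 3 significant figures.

Net loss ≈ 62.5 W

Area A = 1.45 m².
Net radiated power P_net = εσA(T⁴ − T₀⁴) = 0.763×5.670×10⁻⁸×1.45×(304.9⁴ − 295.7⁴).
T⁴ − T₀⁴ = 8.64231×10⁹ − 7.64549×10⁹ = 9.96820×10⁸ K⁴, so P_net = 62.5 W.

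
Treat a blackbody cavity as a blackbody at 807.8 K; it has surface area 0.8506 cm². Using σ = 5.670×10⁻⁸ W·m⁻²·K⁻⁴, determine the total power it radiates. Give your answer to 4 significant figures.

P ≈ 2.054 W

Area A = 0.8506 cm² = 8.506×10⁻⁵ m².
P = σAT⁴ = 5.670×10⁻⁸ × 8.506×10⁻⁵ × (807.8)⁴ = 2.054 W.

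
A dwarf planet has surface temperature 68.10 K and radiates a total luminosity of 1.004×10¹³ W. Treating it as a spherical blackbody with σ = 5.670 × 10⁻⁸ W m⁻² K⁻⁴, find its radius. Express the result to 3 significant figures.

R ≈ 8.09×10⁵ m

L = 4πR²σT⁴ ⇒ R = √(L/(4πσT⁴)).
σT⁴ = 1.21947 W/m², so R = √(1.004×10¹³/(4π×1.21947)) = 8.09×10⁵ m.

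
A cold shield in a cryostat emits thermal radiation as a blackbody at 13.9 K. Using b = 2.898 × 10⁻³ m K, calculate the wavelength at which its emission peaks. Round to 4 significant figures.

Wien's displacement law: λ_max = b/T = (2.898×10⁻³ m·K)/(13.9 K) = 2.0849×10⁻⁴ m.
That is 0.2085 mm, in the infrared range.

λ_max ≈ 0.2085 mm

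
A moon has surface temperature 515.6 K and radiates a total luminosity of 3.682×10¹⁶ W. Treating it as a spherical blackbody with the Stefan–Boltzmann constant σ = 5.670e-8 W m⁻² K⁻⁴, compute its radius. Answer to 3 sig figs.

R ≈ 8.55×10⁵ m

L = 4πR²σT⁴ ⇒ R = √(L/(4πσT⁴)).
σT⁴ = 4007.14 W/m², so R = √(3.682×10¹⁶/(4π×4007.14)) = 8.55×10⁵ m.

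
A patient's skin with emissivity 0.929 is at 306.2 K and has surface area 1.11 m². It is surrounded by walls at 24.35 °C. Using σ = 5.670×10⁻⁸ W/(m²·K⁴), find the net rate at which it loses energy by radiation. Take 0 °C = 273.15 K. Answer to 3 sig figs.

Surroundings: T = 24.35 °C + 273.15 = 297.50 K.
Area A = 1.11 m².
Net radiated power P_net = εσA(T⁴ − T₀⁴) = 0.929×5.670×10⁻⁸×1.11×(306.2⁴ − 297.50⁴).
T⁴ − T₀⁴ = 8.79065×10⁹ − 7.83336×10⁹ = 9.57290×10⁸ K⁴, so P_net = 56.0 W.

Net loss ≈ 56.0 W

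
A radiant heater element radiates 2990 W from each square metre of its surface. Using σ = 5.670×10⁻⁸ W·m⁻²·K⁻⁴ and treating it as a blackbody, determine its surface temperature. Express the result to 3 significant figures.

I = σT⁴, so T = (I/σ)^(1/4) = (2990/(5.670×10⁻⁸))^(1/4) = 479 K.

T ≈ 479 K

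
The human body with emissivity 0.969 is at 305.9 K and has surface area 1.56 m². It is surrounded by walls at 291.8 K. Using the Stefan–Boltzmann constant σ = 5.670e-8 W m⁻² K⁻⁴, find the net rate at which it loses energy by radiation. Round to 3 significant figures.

Area A = 1.56 m².
Net radiated power P_net = εσA(T⁴ − T₀⁴) = 0.969×5.670×10⁻⁸×1.56×(305.9⁴ − 291.8⁴).
T⁴ − T₀⁴ = 8.75625×10⁹ − 7.25005×10⁹ = 1.50620×10⁹ K⁴, so P_net = 129 W.

Net loss ≈ 129 W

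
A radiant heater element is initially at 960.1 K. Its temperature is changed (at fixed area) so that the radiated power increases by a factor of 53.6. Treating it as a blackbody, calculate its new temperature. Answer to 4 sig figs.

T₂ ≈ 2598 K

P ∝ T⁴, so T₂/T₁ = (P₂/P₁)^(1/4) = (53.6)^(1/4) = 2.70577.
T₂ = 960.1 × 2.70577 = 2598 K.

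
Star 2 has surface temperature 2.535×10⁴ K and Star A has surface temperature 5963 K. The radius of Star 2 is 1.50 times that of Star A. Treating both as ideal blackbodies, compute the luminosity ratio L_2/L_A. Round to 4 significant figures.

L ∝ R²T⁴, so L_2/L_A = (R_2/R_A)²(T_2/T_A)⁴ = (1.50)² × (2.535×10⁴/5963)⁴ = 2.25 × 326.627 = 734.9.

L_2/L_A ≈ 734.9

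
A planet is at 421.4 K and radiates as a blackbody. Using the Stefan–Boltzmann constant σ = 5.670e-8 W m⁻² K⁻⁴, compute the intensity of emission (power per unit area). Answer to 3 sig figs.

Stefan–Boltzmann: I = σT⁴ = 5.670×10⁻⁸ × (421.4)⁴ = 1.79×10³ W/m².

I ≈ 1.79×10³ W/m²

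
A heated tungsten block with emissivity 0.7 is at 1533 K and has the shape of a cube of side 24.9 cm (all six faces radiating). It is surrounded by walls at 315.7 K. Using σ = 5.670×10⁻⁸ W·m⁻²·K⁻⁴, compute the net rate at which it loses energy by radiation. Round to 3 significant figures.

Net loss ≈ 8.14×10⁴ W

Area A = 6s² = 6×(0.249 m)² = 0.372006 m².
Net radiated power P_net = εσA(T⁴ − T₀⁴) = 0.7×5.670×10⁻⁸×0.372006×(1533⁴ − 315.7⁴).
T⁴ − T₀⁴ = 5.52292×10¹² − 9.93341×10⁹ = 5.51299×10¹² K⁴, so P_net = 8.14×10⁴ W.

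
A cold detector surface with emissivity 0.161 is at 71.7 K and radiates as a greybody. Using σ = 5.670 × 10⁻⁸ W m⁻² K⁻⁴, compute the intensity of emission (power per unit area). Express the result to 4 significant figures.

Stefan–Boltzmann: I = εσT⁴ = 0.161 × 5.670×10⁻⁸ × (71.7)⁴ = 0.2413 W/m².

I ≈ 0.2413 W/m²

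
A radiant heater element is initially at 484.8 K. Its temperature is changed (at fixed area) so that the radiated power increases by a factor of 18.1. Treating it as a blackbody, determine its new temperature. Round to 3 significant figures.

P ∝ T⁴, so T₂/T₁ = (P₂/P₁)^(1/4) = (18.1)^(1/4) = 2.06262.
T₂ = 484.8 × 2.06262 = 1.00×10³ K.

T₂ ≈ 1.00×10³ K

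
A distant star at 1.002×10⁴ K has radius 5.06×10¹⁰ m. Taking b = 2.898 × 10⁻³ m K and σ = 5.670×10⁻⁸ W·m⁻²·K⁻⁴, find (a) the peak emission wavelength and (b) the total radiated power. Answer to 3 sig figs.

λ_max ≈ 289 nm; P ≈ 1.84×10³¹ W

(a) λ_max = b/T = 2.898×10⁻³/1.002×10⁴ = 2.892×10⁻⁷ m = 289 nm.
Surface area A = 4πR² = 4π(5.06×10¹⁰ m)² = 3.21744×10²² m².
(b) P = σAT⁴ = 5.670×10⁻⁸×3.21744×10²²×(1.002×10⁴)⁴ = 1.84×10³¹ W.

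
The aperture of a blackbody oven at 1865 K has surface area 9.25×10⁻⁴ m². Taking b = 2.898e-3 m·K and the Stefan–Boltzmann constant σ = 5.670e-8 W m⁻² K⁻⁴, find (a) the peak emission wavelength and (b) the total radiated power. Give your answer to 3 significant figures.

(a) λ_max = b/T = 2.898×10⁻³/1865 = 1.554×10⁻⁶ m = 1.55 μm.
Area A = 9.25×10⁻⁴ m².
(b) P = σAT⁴ = 5.670×10⁻⁸×9.25×10⁻⁴×(1865)⁴ = 635 W.

λ_max ≈ 1.55 μm; P ≈ 635 W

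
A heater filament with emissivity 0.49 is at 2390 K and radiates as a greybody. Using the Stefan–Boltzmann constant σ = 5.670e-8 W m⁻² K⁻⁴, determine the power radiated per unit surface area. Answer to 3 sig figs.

Stefan–Boltzmann: I = εσT⁴ = 0.49 × 5.670×10⁻⁸ × (2390)⁴ = 9.07×10⁵ W/m².

I ≈ 9.07×10⁵ W/m²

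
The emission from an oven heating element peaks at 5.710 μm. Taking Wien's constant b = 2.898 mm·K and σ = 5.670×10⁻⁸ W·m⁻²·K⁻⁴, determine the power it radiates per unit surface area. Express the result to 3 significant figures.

Wien's law: T = b/λ_max = 2.898×10⁻³/5.710×10⁻⁶ = 507.531 K.
Then I = σT⁴ = 5.670×10⁻⁸×(507.531)⁴ = 3.76×10³ W/m².

I ≈ 3.76×10³ W/m²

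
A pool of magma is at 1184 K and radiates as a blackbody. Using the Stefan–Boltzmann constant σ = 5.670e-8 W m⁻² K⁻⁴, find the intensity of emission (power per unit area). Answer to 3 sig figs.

Stefan–Boltzmann: I = σT⁴ = 5.670×10⁻⁸ × (1184)⁴ = 1.11×10⁵ W/m².

I ≈ 1.11×10⁵ W/m²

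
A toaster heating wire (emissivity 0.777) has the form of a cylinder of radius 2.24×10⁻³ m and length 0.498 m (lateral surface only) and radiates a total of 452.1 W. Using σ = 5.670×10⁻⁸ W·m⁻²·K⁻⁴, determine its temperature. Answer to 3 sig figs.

T ≈ 1.10×10³ K

Lateral area A = 2πrL = 2π×2.24×10⁻³×0.498 = 7.00902×10⁻³ m².
P = εσAT⁴ ⇒ T = (P/(εσA))^(1/4) = (452.1/(0.777×5.670×10⁻⁸×7.00902×10⁻³))^(1/4) = 1.10×10³ K.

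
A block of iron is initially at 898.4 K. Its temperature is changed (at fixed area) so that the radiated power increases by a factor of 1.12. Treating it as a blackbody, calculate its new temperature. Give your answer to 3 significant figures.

T₂ ≈ 924 K

P ∝ T⁴, so T₂/T₁ = (P₂/P₁)^(1/4) = (1.12)^(1/4) = 1.02874.
T₂ = 898.4 × 1.02874 = 924 K.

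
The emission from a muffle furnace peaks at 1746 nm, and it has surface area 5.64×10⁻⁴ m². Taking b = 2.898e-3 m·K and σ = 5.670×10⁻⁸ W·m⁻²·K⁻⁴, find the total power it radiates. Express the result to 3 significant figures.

Wien's law: T = b/λ_max = 2.898×10⁻³/1.746×10⁻⁶ = 1659.79 K.
Area A = 5.64×10⁻⁴ m².
Then P = σAT⁴ = 5.670×10⁻⁸×5.64×10⁻⁴×(1659.79)⁴ = 243 W.

P ≈ 243 W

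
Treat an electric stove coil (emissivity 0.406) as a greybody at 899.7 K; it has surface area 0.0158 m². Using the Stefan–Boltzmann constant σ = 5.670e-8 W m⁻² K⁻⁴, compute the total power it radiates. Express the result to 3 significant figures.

Area A = 0.0158 m².
P = εσAT⁴ = 0.406 × 5.670×10⁻⁸ × 0.0158 × (899.7)⁴ = 238 W.

P ≈ 238 W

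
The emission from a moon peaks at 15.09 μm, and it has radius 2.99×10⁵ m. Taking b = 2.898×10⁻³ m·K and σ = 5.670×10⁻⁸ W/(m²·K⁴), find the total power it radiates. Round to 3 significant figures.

P ≈ 8.67×10¹³ W

Wien's law: T = b/λ_max = 2.898×10⁻³/1.509×10⁻⁵ = 192.048 K.
Surface area A = 4πR² = 4π(2.99×10⁵ m)² = 1.12345×10¹² m².
Then P = σAT⁴ = 5.670×10⁻⁸×1.12345×10¹²×(192.048)⁴ = 8.67×10¹³ W.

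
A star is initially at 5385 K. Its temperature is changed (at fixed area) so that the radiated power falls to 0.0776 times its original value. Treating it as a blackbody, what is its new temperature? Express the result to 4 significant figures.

P ∝ T⁴, so T₂/T₁ = (P₂/P₁)^(1/4) = (0.0776)^(1/4) = 0.527795.
T₂ = 5385 × 0.527795 = 2842 K.

T₂ ≈ 2842 K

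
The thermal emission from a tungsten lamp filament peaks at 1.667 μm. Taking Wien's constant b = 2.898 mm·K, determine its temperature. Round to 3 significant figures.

T ≈ 1.74×10³ K

Wien's law gives T = b/λ_max = (2.898×10⁻³ m·K)/(1.667×10⁻⁶ m) = 1.74×10³ K.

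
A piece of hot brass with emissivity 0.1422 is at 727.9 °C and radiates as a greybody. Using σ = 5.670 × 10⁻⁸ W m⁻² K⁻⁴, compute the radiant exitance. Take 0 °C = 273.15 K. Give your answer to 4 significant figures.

T = 727.9 °C + 273.15 = 1001.05 K.
Stefan–Boltzmann: I = εσT⁴ = 0.1422 × 5.670×10⁻⁸ × (1001.05)⁴ = 8097 W/m².

I ≈ 8097 W/m²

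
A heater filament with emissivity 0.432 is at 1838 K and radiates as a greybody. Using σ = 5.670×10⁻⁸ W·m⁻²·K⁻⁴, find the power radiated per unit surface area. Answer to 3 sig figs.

I ≈ 2.80×10⁵ W/m²

Stefan–Boltzmann: I = εσT⁴ = 0.432 × 5.670×10⁻⁸ × (1838)⁴ = 2.80×10⁵ W/m².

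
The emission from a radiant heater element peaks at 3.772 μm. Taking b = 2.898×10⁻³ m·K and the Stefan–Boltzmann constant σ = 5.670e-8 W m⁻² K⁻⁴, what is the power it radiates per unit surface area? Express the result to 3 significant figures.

Wien's law: T = b/λ_max = 2.898×10⁻³/3.772×10⁻⁶ = 768.293 K.
Then I = σT⁴ = 5.670×10⁻⁸×(768.293)⁴ = 1.98×10⁴ W/m².

I ≈ 1.98×10⁴ W/m²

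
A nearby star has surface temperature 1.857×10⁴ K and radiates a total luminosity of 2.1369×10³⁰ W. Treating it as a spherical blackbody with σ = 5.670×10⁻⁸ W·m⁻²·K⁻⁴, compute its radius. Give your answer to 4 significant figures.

R ≈ 5.022×10⁹ m

L = 4πR²σT⁴ ⇒ R = √(L/(4πσT⁴)).
σT⁴ = 6.74265×10⁹ W/m², so R = √(2.1369×10³⁰/(4π×6.74265×10⁹)) = 5.022×10⁹ m.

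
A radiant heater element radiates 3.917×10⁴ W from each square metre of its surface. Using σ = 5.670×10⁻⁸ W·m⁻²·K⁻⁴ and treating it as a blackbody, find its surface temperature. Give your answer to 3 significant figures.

T ≈ 912 K

I = σT⁴, so T = (I/σ)^(1/4) = (3.917×10⁴/(5.670×10⁻⁸))^(1/4) = 912 K.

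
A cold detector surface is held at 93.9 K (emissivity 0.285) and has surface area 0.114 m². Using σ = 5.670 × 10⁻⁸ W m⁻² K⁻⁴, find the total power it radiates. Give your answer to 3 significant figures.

P ≈ 0.143 W

Area A = 0.114 m².
P = εσAT⁴ = 0.285 × 5.670×10⁻⁸ × 0.114 × (93.9)⁴ = 0.143 W.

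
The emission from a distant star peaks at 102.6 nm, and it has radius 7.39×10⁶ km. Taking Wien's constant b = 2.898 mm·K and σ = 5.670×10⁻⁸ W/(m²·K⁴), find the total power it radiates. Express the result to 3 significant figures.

P ≈ 2.48×10³¹ W

Wien's law: T = b/λ_max = 2.898×10⁻³/1.026×10⁻⁷ = 28245.6 K.
Surface area A = 4πR² = 4π(7.39×10⁹ m)² = 6.86276×10²⁰ m².
Then P = σAT⁴ = 5.670×10⁻⁸×6.86276×10²⁰×(28245.6)⁴ = 2.48×10³¹ W.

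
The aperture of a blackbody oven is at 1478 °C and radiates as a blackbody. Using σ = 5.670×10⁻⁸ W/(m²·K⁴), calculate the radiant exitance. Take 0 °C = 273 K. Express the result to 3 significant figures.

I ≈ 5.33×10⁵ W/m²

T = 1478 °C + 273 = 1751 K.
Stefan–Boltzmann: I = σT⁴ = 5.670×10⁻⁸ × (1751)⁴ = 5.33×10⁵ W/m².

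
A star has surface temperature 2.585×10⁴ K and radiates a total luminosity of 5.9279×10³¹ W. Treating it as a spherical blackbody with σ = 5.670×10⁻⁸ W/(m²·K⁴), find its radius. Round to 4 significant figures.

L = 4πR²σT⁴ ⇒ R = √(L/(4πσT⁴)).
σT⁴ = 2.53178×10¹⁰ W/m², so R = √(5.9279×10³¹/(4π×2.53178×10¹⁰)) = 1.365×10¹⁰ m.

R ≈ 1.365×10¹⁰ m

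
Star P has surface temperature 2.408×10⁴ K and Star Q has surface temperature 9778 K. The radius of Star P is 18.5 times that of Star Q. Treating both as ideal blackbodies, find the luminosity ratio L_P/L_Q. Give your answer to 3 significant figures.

L ∝ R²T⁴, so L_P/L_Q = (R_P/R_Q)²(T_P/T_Q)⁴ = (18.5)² × (2.408×10⁴/9778)⁴ = 342.25 × 36.7812 = 1.26×10⁴.

L_P/L_Q ≈ 1.26×10⁴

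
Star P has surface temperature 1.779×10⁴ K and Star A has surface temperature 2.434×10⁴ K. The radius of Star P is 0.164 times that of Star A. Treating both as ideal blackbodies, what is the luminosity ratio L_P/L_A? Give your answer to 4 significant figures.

L_P/L_A ≈ 7.676×10⁻³

L ∝ R²T⁴, so L_P/L_A = (R_P/R_A)²(T_P/T_A)⁴ = (0.164)² × (1.779×10⁴/2.434×10⁴)⁴ = 0.026896 × 0.285379 = 7.676×10⁻³.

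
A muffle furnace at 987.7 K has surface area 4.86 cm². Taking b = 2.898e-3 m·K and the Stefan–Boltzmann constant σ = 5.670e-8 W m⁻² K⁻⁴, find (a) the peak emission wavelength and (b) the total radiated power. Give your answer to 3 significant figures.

(a) λ_max = b/T = 2.898×10⁻³/987.7 = 2.934×10⁻⁶ m = 2.93×10³ nm.
Area A = 4.86 cm² = 4.86×10⁻⁴ m².
(b) P = σAT⁴ = 5.670×10⁻⁸×4.86×10⁻⁴×(987.7)⁴ = 26.2 W.

λ_max ≈ 2.93×10³ nm; P ≈ 26.2 W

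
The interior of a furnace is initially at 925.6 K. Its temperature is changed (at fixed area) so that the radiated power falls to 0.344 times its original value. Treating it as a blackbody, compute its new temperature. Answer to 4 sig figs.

T₂ ≈ 708.9 K

P ∝ T⁴, so T₂/T₁ = (P₂/P₁)^(1/4) = (0.344)^(1/4) = 0.765843.
T₂ = 925.6 × 0.765843 = 708.9 K.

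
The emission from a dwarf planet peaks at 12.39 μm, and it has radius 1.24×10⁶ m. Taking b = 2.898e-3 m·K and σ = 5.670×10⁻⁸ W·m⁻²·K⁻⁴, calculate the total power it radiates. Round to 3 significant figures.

P ≈ 3.28×10¹⁵ W

Wien's law: T = b/λ_max = 2.898×10⁻³/1.239×10⁻⁵ = 233.898 K.
Surface area A = 4πR² = 4π(1.24×10⁶ m)² = 1.93221×10¹³ m².
Then P = σAT⁴ = 5.670×10⁻⁸×1.93221×10¹³×(233.898)⁴ = 3.28×10¹⁵ W.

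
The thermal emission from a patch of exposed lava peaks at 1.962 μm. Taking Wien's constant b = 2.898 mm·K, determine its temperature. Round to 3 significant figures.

Wien's law gives T = b/λ_max = (2.898×10⁻³ m·K)/(1.962×10⁻⁶ m) = 1.48×10³ K.

T ≈ 1.48×10³ K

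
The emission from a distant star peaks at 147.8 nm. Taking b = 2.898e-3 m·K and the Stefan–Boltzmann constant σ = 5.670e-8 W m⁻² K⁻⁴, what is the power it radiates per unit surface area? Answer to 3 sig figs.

I ≈ 8.38×10⁹ W/m²

Wien's law: T = b/λ_max = 2.898×10⁻³/1.478×10⁻⁷ = 19607.6 K.
Then I = σT⁴ = 5.670×10⁻⁸×(19607.6)⁴ = 8.38×10⁹ W/m².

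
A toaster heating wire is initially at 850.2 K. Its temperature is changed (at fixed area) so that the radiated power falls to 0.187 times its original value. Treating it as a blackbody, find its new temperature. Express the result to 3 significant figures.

T₂ ≈ 559 K

P ∝ T⁴, so T₂/T₁ = (P₂/P₁)^(1/4) = (0.187)^(1/4) = 0.657598.
T₂ = 850.2 × 0.657598 = 559 K.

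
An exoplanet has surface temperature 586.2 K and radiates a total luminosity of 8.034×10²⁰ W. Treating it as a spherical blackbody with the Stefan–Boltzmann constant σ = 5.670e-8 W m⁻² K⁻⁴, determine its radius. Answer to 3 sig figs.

L = 4πR²σT⁴ ⇒ R = √(L/(4πσT⁴)).
σT⁴ = 6695.24 W/m², so R = √(8.034×10²⁰/(4π×6695.24)) = 9.77×10⁷ m.

R ≈ 9.77×10⁷ m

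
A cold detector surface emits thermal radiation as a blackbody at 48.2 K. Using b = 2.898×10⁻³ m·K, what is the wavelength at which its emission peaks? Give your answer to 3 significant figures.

λ_max ≈ 60.1 μm

Wien's displacement law: λ_max = b/T = (2.898×10⁻³ m·K)/(48.2 K) = 6.012×10⁻⁵ m.
That is 60.1 μm, in the infrared range.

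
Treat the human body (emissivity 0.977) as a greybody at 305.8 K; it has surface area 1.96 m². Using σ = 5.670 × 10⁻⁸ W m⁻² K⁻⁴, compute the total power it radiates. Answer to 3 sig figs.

Area A = 1.96 m².
P = εσAT⁴ = 0.977 × 5.670×10⁻⁸ × 1.96 × (305.8)⁴ = 949 W.

P ≈ 949 W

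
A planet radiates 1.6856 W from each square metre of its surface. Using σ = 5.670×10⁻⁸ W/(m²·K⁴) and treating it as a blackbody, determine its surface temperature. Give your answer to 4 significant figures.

I = σT⁴, so T = (I/σ)^(1/4) = (1.6856/(5.670×10⁻⁸))^(1/4) = 73.84 K.

T ≈ 73.84 K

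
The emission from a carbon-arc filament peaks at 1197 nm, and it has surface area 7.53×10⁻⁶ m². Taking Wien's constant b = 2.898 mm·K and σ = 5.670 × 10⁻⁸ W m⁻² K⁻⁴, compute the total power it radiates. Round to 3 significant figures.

P ≈ 14.7 W

Wien's law: T = b/λ_max = 2.898×10⁻³/1.197×10⁻⁶ = 2421.05 K.
Area A = 7.53×10⁻⁶ m².
Then P = σAT⁴ = 5.670×10⁻⁸×7.53×10⁻⁶×(2421.05)⁴ = 14.7 W.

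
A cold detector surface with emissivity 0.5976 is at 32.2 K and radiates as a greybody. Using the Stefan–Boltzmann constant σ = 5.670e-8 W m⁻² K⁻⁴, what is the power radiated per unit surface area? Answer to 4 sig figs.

I ≈ 0.03643 W/m²

Stefan–Boltzmann: I = εσT⁴ = 0.5976 × 5.670×10⁻⁸ × (32.2)⁴ = 0.03643 W/m².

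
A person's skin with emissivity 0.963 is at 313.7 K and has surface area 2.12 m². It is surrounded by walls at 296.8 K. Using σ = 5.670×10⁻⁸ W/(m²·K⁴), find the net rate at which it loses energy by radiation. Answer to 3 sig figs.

Net loss ≈ 223 W

Area A = 2.12 m².
Net radiated power P_net = εσA(T⁴ − T₀⁴) = 0.963×5.670×10⁻⁸×2.12×(313.7⁴ − 296.8⁴).
T⁴ − T₀⁴ = 9.68407×10⁹ − 7.75989×10⁹ = 1.92418×10⁹ K⁴, so P_net = 223 W.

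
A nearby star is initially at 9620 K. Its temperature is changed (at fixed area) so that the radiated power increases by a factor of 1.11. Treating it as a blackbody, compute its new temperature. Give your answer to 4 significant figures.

T₂ ≈ 9874 K

P ∝ T⁴, so T₂/T₁ = (P₂/P₁)^(1/4) = (1.11)^(1/4) = 1.02643.
T₂ = 9620 × 1.02643 = 9874 K.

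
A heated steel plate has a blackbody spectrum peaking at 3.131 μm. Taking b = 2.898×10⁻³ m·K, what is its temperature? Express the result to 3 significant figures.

Wien's law gives T = b/λ_max = (2.898×10⁻³ m·K)/(3.131×10⁻⁶ m) = 926 K.

T ≈ 926 K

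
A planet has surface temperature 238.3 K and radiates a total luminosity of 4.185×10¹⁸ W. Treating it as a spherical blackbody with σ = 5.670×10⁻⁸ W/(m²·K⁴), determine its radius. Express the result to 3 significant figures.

L = 4πR²σT⁴ ⇒ R = √(L/(4πσT⁴)).
σT⁴ = 182.843 W/m², so R = √(4.185×10¹⁸/(4π×182.843)) = 4.27×10⁷ m.

R ≈ 4.27×10⁷ m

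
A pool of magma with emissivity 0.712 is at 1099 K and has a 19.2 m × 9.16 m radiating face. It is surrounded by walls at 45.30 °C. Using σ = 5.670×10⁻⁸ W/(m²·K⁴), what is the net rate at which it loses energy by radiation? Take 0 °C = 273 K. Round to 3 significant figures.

Net loss ≈ 1.03×10⁷ W

Surroundings: T = 45.30 °C + 273 = 318.30 K.
Area A = 19.2 × 9.16 = 175.872 m².
Net radiated power P_net = εσA(T⁴ − T₀⁴) = 0.712×5.670×10⁻⁸×175.872×(1099⁴ − 318.30⁴).
T⁴ − T₀⁴ = 1.45878×10¹² − 1.02647×10¹⁰ = 1.44852×10¹² K⁴, so P_net = 1.03×10⁷ W.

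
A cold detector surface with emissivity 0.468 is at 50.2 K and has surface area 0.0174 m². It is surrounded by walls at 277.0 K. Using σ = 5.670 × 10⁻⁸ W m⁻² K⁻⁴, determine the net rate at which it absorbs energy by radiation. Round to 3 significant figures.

Net gain ≈ 2.72 W

Area A = 0.0174 m².
Net radiated power P_net = εσA(T⁴ − T₀⁴) = 0.468×5.670×10⁻⁸×0.0174×(50.2⁴ − 277.0⁴).
T⁴ − T₀⁴ = 6.35060×10⁶ − 5.88734×10⁹ = -5.88099×10⁹ K⁴, so P_net = -2.72 W — negative, meaning a net gain of 2.72 W.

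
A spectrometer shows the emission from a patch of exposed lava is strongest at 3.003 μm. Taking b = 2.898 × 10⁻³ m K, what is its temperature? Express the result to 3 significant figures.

Wien's law gives T = b/λ_max = (2.898×10⁻³ m·K)/(3.003×10⁻⁶ m) = 965 K.

T ≈ 965 K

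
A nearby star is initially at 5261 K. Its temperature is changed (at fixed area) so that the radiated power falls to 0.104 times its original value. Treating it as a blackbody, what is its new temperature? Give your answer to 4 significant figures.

T₂ ≈ 2988 K

P ∝ T⁴, so T₂/T₁ = (P₂/P₁)^(1/4) = (0.104)^(1/4) = 0.567882.
T₂ = 5261 × 0.567882 = 2988 K.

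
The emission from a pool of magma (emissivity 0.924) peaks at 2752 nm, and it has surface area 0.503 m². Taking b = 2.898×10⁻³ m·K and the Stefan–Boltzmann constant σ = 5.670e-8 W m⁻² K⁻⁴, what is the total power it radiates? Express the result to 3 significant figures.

Wien's law: T = b/λ_max = 2.898×10⁻³/2.752×10⁻⁶ = 1053.05 K.
Area A = 0.503 m².
Then P = εσAT⁴ = 0.924×5.670×10⁻⁸×0.503×(1053.05)⁴ = 3.24×10⁴ W.

P ≈ 3.24×10⁴ W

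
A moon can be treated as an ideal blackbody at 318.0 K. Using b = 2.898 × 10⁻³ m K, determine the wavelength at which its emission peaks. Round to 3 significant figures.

Wien's displacement law: λ_max = b/T = (2.898×10⁻³ m·K)/(318.0 K) = 9.113×10⁻⁶ m.
That is 9.11 μm, in the infrared range.

λ_max ≈ 9.11 μm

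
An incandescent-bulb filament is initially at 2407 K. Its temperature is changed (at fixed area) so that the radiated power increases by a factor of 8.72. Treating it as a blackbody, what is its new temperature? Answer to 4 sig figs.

T₂ ≈ 4136 K

P ∝ T⁴, so T₂/T₁ = (P₂/P₁)^(1/4) = (8.72)^(1/4) = 1.71842.
T₂ = 2407 × 1.71842 = 4136 K.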